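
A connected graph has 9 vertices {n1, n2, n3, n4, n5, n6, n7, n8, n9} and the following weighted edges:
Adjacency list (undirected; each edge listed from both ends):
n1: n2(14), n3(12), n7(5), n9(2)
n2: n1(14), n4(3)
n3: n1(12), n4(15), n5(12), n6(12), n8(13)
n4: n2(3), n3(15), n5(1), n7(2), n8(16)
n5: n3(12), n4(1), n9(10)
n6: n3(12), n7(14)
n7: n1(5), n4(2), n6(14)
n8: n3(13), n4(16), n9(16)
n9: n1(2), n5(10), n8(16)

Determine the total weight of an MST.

50

Sort edges by weight, then run Kruskal:
n4—n5 (1): add — endpoints in different components.
n1—n9 (2): add — endpoints in different components.
n4—n7 (2): add — endpoints in different components.
n2—n4 (3): add — endpoints in different components.
n1—n7 (5): add — endpoints in different components.
n5—n9 (10): skip — n5 and n9 already connected.
n1—n3 (12): add — endpoints in different components.
n3—n5 (12): skip — n5 and n3 already connected.
n3—n6 (12): add — endpoints in different components.
n3—n8 (13): add — endpoints in different components.
MST edges: n4—n5, n1—n9, n4—n7, n2—n4, n1—n7, n1—n3, n3—n6, n3—n8; total weight 1+2+2+3+5+12+12+13 = 50.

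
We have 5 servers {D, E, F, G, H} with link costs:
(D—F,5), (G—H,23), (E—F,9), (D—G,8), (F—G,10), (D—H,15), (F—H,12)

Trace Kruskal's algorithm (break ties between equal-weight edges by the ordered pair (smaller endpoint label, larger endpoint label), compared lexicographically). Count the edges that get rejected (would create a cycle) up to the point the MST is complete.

Sort edges by weight, then run Kruskal:
D—F (5): add — endpoints in different components.
D—G (8): add — endpoints in different components.
E—F (9): add — endpoints in different components.
F—G (10): skip — F and G already connected.
F—H (12): add — endpoints in different components.
Edges rejected before the tree was complete: 1.

1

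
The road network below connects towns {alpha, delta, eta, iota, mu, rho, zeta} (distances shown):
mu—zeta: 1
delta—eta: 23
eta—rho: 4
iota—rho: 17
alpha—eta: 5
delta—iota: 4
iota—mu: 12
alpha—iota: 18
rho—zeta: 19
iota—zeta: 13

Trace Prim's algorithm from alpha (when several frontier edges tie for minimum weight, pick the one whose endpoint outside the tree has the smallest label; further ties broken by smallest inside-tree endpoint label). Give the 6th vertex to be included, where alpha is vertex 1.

mu

Prim's algorithm from alpha:
Step 1: frontier [alpha—eta 5, alpha—iota 18] → take alpha—eta (5); add eta.
Step 2: frontier [alpha—iota 18, eta—rho 4, delta—eta 23] → take eta—rho (4); add rho.
Step 3: frontier [alpha—iota 18, delta—eta 23, iota—rho 17, rho—zeta 19] → take iota—rho (17); add iota.
Step 4: frontier [delta—eta 23, delta—iota 4, iota—mu 12, iota—zeta 13, rho—zeta 19] → take delta—iota (4); add delta.
Step 5: frontier [iota—mu 12, iota—zeta 13, rho—zeta 19] → take iota—mu (12); add mu.
Step 6: frontier [iota—zeta 13, mu—zeta 1, rho—zeta 19] → take mu—zeta (1); add zeta.
Vertex order: alpha, eta, rho, iota, delta, mu, zeta. The 6th vertex is mu.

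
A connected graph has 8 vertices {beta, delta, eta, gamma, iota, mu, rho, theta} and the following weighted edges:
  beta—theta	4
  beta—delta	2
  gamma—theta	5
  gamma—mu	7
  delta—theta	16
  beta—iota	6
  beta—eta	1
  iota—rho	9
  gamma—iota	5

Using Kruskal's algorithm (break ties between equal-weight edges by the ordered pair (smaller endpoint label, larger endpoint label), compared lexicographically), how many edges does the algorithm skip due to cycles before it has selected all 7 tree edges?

Kruskal's algorithm — process edges by increasing weight (ties by edge label):
beta—eta (1): add — endpoints in different components.
beta—delta (2): add — endpoints in different components.
beta—theta (4): add — endpoints in different components.
gamma—iota (5): add — endpoints in different components.
gamma—theta (5): add — endpoints in different components.
beta—iota (6): skip — iota and beta already connected.
gamma—mu (7): add — endpoints in different components.
iota—rho (9): add — endpoints in different components.
Edges rejected before the tree was complete: 1.

1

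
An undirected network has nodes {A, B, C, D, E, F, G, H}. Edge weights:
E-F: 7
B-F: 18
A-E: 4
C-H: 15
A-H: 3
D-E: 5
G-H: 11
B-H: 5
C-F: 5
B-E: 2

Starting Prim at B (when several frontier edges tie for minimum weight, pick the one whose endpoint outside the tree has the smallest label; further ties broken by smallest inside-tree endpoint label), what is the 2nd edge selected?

A-E

Prim, starting at B.
Step 1: cheapest edge leaving the tree is B-E (2); add E.
Step 2: cheapest edge leaving the tree is A-E (4); add A.
Step 3: cheapest edge leaving the tree is A-H (3); add H.
Step 4: cheapest edge leaving the tree is D-E (5); add D.
Step 5: cheapest edge leaving the tree is E-F (7); add F.
Step 6: cheapest edge leaving the tree is C-F (5); add C.
Step 7: cheapest edge leaving the tree is G-H (11); add G.
The 2nd edge added is A-E.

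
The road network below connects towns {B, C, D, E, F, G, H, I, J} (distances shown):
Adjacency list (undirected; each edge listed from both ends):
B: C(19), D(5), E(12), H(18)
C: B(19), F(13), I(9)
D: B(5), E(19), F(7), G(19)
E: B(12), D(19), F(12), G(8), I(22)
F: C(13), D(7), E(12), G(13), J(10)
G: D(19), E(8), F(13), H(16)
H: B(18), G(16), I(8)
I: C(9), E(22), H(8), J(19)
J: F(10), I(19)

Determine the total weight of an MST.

72

Sort edges by weight, then run Kruskal:
B–D (5): add — endpoints in different components.
D–F (7): add — endpoints in different components.
E–G (8): add — endpoints in different components.
H–I (8): add — endpoints in different components.
C–I (9): add — endpoints in different components.
F–J (10): add — endpoints in different components.
B–E (12): add — endpoints in different components.
E–F (12): skip — E and F already connected.
C–F (13): add — endpoints in different components.
MST edges: B–D, D–F, E–G, H–I, C–I, F–J, B–E, C–F; total weight 5+7+8+8+9+10+12+13 = 72.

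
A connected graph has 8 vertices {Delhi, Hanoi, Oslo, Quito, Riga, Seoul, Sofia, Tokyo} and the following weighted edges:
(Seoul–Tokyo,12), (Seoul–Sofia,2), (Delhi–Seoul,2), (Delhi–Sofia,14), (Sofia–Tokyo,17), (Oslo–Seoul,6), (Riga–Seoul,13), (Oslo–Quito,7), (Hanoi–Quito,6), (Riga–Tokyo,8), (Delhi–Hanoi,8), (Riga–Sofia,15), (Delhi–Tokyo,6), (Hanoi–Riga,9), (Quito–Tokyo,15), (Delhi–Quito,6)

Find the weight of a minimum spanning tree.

Kruskal's algorithm — process edges by increasing weight (ties by edge label):
Delhi–Seoul (2): add — endpoints in different components.
Seoul–Sofia (2): add — endpoints in different components.
Delhi–Quito (6): add — endpoints in different components.
Delhi–Tokyo (6): add — endpoints in different components.
Hanoi–Quito (6): add — endpoints in different components.
Oslo–Seoul (6): add — endpoints in different components.
Oslo–Quito (7): skip — Quito and Oslo already connected.
Delhi–Hanoi (8): skip — Delhi and Hanoi already connected.
Riga–Tokyo (8): add — endpoints in different components.
MST edges: Delhi–Seoul, Seoul–Sofia, Delhi–Quito, Delhi–Tokyo, Hanoi–Quito, Oslo–Seoul, Riga–Tokyo; total weight 2+2+6+6+6+6+8 = 36.

36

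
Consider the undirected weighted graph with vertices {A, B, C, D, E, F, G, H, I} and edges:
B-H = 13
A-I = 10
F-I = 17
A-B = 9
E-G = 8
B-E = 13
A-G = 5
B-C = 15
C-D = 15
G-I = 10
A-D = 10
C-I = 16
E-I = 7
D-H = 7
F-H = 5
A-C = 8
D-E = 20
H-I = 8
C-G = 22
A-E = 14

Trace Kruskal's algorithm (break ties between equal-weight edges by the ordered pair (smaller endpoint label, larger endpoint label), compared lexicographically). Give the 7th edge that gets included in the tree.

H-I

Sort edges by weight, then run Kruskal:
A-G (5): add — endpoints in different components.
F-H (5): add — endpoints in different components.
D-H (7): add — endpoints in different components.
E-I (7): add — endpoints in different components.
A-C (8): add — endpoints in different components.
E-G (8): add — endpoints in different components.
H-I (8): add — endpoints in different components.
A-B (9): add — endpoints in different components.
The 7th edge added is H-I.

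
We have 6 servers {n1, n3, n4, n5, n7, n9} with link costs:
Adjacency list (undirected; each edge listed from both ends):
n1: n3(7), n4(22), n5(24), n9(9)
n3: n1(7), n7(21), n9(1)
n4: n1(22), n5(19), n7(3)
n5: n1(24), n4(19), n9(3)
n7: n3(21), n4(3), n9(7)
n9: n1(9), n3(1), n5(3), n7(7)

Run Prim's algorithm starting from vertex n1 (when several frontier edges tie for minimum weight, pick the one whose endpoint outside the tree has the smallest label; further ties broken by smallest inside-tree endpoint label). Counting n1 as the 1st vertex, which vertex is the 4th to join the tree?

n5

Prim, starting at n1.
Step 1: cheapest edge leaving the tree is n1–n3 (7); add n3.
Step 2: cheapest edge leaving the tree is n3–n9 (1); add n9.
Step 3: cheapest edge leaving the tree is n5–n9 (3); add n5.
Step 4: cheapest edge leaving the tree is n7–n9 (7); add n7.
Step 5: cheapest edge leaving the tree is n4–n7 (3); add n4.
Vertex order: n1, n3, n9, n5, n7, n4. The 4th vertex is n5.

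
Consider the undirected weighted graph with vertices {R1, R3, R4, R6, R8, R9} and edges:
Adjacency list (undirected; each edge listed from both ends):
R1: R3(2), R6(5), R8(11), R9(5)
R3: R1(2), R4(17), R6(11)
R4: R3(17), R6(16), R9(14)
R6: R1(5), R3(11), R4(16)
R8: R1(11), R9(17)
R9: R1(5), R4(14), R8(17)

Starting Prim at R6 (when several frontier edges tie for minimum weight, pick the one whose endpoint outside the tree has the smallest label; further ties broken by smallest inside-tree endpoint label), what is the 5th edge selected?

Prim, starting at R6.
Step 1: cheapest edge leaving the tree is R1—R6 (5); add R1.
Step 2: cheapest edge leaving the tree is R1—R3 (2); add R3.
Step 3: cheapest edge leaving the tree is R1—R9 (5); add R9.
Step 4: cheapest edge leaving the tree is R1—R8 (11); add R8.
Step 5: cheapest edge leaving the tree is R4—R9 (14); add R4.
The 5th edge added is R4—R9.

R4-R9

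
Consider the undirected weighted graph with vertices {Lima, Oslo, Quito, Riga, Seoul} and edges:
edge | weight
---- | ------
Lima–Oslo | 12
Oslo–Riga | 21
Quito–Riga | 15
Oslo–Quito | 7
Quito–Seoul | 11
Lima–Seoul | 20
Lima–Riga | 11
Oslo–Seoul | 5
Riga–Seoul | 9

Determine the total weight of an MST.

32

Kruskal: consider edges lightest-first.
Oslo–Seoul (5): add — endpoints in different components.
Oslo–Quito (7): add — endpoints in different components.
Riga–Seoul (9): add — endpoints in different components.
Lima–Riga (11): add — endpoints in different components.
MST edges: Oslo–Seoul, Oslo–Quito, Riga–Seoul, Lima–Riga; total weight 5+7+9+11 = 32.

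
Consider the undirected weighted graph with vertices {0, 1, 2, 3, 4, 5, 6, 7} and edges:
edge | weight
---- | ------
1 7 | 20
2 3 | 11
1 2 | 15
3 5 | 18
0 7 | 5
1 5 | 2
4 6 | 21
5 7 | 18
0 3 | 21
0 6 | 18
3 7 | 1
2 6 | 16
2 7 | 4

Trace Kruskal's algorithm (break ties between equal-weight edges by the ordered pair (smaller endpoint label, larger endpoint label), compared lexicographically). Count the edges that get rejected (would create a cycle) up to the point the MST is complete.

Kruskal's algorithm — process edges by increasing weight (ties by edge label):
3 7 (1): add — endpoints in different components.
1 5 (2): add — endpoints in different components.
2 7 (4): add — endpoints in different components.
0 7 (5): add — endpoints in different components.
2 3 (11): skip — 2 and 3 already connected.
1 2 (15): add — endpoints in different components.
2 6 (16): add — endpoints in different components.
0 6 (18): skip — 0 and 6 already connected.
3 5 (18): skip — 3 and 5 already connected.
5 7 (18): skip — 5 and 7 already connected.
1 7 (20): skip — 1 and 7 already connected.
0 3 (21): skip — 0 and 3 already connected.
4 6 (21): add — endpoints in different components.
Edges rejected before the tree was complete: 6.

6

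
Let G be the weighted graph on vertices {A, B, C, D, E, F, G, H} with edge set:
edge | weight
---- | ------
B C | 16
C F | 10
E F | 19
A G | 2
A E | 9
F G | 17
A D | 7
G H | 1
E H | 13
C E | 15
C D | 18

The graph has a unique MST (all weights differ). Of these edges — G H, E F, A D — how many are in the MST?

2

Sort edges by weight, then run Kruskal:
G H (1): add — endpoints in different components.
A G (2): add — endpoints in different components.
A D (7): add — endpoints in different components.
A E (9): add — endpoints in different components.
C F (10): add — endpoints in different components.
E H (13): skip — E and H already connected.
C E (15): add — endpoints in different components.
B C (16): add — endpoints in different components.
MST edge set: {G H, A G, A D, A E, C F, C E, B C}.
Of the listed edges, {G H, A D} are in the MST → 2.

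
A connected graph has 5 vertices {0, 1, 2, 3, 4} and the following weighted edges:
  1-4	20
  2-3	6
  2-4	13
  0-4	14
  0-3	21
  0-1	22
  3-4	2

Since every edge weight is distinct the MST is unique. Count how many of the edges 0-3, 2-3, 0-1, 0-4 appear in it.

Kruskal: consider edges lightest-first.
3-4 (2): add — endpoints in different components.
2-3 (6): add — endpoints in different components.
2-4 (13): skip — 2 and 4 already connected.
0-4 (14): add — endpoints in different components.
1-4 (20): add — endpoints in different components.
MST edge set: {3-4, 2-3, 0-4, 1-4}.
Of the listed edges, {2-3, 0-4} are in the MST → 2.

2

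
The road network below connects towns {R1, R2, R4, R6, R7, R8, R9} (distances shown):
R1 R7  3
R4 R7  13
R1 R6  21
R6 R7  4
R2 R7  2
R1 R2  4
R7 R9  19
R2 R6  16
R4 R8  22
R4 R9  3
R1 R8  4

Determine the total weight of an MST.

Sort edges by weight, then run Kruskal:
R2 R7 (2): add — endpoints in different components.
R1 R7 (3): add — endpoints in different components.
R4 R9 (3): add — endpoints in different components.
R1 R2 (4): skip — R2 and R1 already connected.
R1 R8 (4): add — endpoints in different components.
R6 R7 (4): add — endpoints in different components.
R4 R7 (13): add — endpoints in different components.
MST edges: R2 R7, R1 R7, R4 R9, R1 R8, R6 R7, R4 R7; total weight 2+3+3+4+4+13 = 29.

29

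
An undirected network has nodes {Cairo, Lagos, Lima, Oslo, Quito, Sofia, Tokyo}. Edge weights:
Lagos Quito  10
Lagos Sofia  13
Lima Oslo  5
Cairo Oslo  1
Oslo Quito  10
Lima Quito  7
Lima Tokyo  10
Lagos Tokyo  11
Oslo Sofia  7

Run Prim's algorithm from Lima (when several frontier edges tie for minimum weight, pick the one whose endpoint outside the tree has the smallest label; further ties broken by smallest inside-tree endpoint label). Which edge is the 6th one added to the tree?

Grow the tree from Lima using Prim:
Step 1: cheapest edge leaving the tree is Lima Oslo (5); add Oslo.
Step 2: cheapest edge leaving the tree is Cairo Oslo (1); add Cairo.
Step 3: cheapest edge leaving the tree is Lima Quito (7); add Quito.
Step 4: cheapest edge leaving the tree is Oslo Sofia (7); add Sofia.
Step 5: cheapest edge leaving the tree is Lagos Quito (10); add Lagos.
Step 6: cheapest edge leaving the tree is Lima Tokyo (10); add Tokyo.
The 6th edge added is Lima Tokyo.

Lima-Tokyo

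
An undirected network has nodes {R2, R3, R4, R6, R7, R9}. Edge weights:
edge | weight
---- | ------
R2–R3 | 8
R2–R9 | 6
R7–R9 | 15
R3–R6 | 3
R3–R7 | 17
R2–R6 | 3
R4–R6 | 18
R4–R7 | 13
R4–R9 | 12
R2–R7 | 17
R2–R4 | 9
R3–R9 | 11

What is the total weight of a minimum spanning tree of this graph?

Prim's algorithm from R6:
Step 1: frontier [R2–R6 3, R3–R6 3, R4–R6 18] → take R2–R6 (3); add R2.
Step 2: frontier [R2–R9 6, R2–R3 8, R2–R4 9, R2–R7 17, R3–R6 3, R4–R6 18] → take R3–R6 (3); add R3.
Step 3: frontier [R2–R9 6, R2–R4 9, R2–R7 17, R3–R9 11, R3–R7 17, R4–R6 18] → take R2–R9 (6); add R9.
Step 4: frontier [R2–R4 9, R2–R7 17, R3–R7 17, R4–R6 18, R4–R9 12, R7–R9 15] → take R2–R4 (9); add R4.
Step 5: frontier [R2–R7 17, R3–R7 17, R4–R7 13, R7–R9 15] → take R4–R7 (13); add R7.
MST edges: R2–R6, R3–R6, R2–R9, R2–R4, R4–R7; total weight 3+3+6+9+13 = 34.

34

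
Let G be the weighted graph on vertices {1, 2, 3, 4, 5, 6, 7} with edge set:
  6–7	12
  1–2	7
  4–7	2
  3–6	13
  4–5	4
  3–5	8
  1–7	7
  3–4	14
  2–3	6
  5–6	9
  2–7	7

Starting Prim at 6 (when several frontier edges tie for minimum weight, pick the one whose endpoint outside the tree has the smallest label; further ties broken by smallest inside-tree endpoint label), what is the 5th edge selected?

Prim, starting at 6.
Step 1: cheapest edge leaving the tree is 5–6 (9); add 5.
Step 2: cheapest edge leaving the tree is 4–5 (4); add 4.
Step 3: cheapest edge leaving the tree is 4–7 (2); add 7.
Step 4: cheapest edge leaving the tree is 1–7 (7); add 1.
Step 5: cheapest edge leaving the tree is 1–2 (7); add 2.
Step 6: cheapest edge leaving the tree is 2–3 (6); add 3.
The 5th edge added is 1–2.

1-2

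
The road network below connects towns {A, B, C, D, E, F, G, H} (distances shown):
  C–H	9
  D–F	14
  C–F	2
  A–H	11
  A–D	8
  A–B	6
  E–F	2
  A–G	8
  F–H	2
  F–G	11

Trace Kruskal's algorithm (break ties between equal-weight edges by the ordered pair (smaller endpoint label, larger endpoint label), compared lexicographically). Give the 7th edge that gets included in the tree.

Kruskal's algorithm — process edges by increasing weight (ties by edge label):
C–F (2): add — endpoints in different components.
E–F (2): add — endpoints in different components.
F–H (2): add — endpoints in different components.
A–B (6): add — endpoints in different components.
A–D (8): add — endpoints in different components.
A–G (8): add — endpoints in different components.
C–H (9): skip — C and H already connected.
A–H (11): add — endpoints in different components.
The 7th edge added is A–H.

A-H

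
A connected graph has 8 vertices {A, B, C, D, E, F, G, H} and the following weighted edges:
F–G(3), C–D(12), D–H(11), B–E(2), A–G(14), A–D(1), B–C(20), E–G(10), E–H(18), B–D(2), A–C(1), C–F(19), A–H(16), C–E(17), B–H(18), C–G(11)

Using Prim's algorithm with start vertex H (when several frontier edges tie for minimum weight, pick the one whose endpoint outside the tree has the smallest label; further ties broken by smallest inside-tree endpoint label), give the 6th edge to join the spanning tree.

Grow the tree from H using Prim:
Step 1: cheapest edge leaving the tree is D–H (11); add D.
Step 2: cheapest edge leaving the tree is A–D (1); add A.
Step 3: cheapest edge leaving the tree is A–C (1); add C.
Step 4: cheapest edge leaving the tree is B–D (2); add B.
Step 5: cheapest edge leaving the tree is B–E (2); add E.
Step 6: cheapest edge leaving the tree is E–G (10); add G.
Step 7: cheapest edge leaving the tree is F–G (3); add F.
The 6th edge added is E–G.

E-G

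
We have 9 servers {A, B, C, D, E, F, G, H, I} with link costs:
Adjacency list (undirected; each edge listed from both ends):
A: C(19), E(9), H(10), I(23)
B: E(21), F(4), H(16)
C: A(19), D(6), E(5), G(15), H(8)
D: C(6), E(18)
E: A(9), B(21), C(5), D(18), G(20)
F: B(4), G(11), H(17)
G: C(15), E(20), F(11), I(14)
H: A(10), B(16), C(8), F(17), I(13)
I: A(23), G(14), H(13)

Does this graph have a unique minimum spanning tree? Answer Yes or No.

Kruskal's algorithm — process edges by increasing weight (ties by edge label):
B—F (4): add — endpoints in different components.
C—E (5): add — endpoints in different components.
C—D (6): add — endpoints in different components.
C—H (8): add — endpoints in different components.
A—E (9): add — endpoints in different components.
A—H (10): skip — A and H already connected.
F—G (11): add — endpoints in different components.
H—I (13): add — endpoints in different components.
G—I (14): add — endpoints in different components.
Every non-tree edge has weight strictly greater than the heaviest edge on the tree path between its endpoints, so the MST is unique.

Yes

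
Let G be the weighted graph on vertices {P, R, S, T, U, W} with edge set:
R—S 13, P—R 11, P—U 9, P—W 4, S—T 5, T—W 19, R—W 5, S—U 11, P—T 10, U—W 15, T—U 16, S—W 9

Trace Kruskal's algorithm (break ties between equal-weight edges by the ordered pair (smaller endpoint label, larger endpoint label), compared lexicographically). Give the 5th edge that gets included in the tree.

S-W

Sort edges by weight, then run Kruskal:
P—W (4): add. Components now {P,W} {T} {S} {U} {R}
R—W (5): add. Components now {P,R,W} {T} {S} {U}
S—T (5): add. Components now {P,R,W} {S,T} {U}
P—U (9): add. Components now {P,R,U,W} {S,T}
S—W (9): add. Components now {P,R,S,T,U,W}
The 5th edge added is S—W.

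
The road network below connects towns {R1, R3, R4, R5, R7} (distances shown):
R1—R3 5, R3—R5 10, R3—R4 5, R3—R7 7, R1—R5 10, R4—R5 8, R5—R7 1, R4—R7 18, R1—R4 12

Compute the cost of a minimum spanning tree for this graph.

Kruskal's algorithm — process edges by increasing weight (ties by edge label):
R5—R7 (1): add. Components now {R5,R7} {R3} {R1} {R4}
R1—R3 (5): add. Components now {R5,R7} {R1,R3} {R4}
R3—R4 (5): add. Components now {R5,R7} {R1,R3,R4}
R3—R7 (7): add. Components now {R1,R3,R4,R5,R7}
MST edges: R5—R7, R1—R3, R3—R4, R3—R7; total weight 1+5+5+7 = 18.

18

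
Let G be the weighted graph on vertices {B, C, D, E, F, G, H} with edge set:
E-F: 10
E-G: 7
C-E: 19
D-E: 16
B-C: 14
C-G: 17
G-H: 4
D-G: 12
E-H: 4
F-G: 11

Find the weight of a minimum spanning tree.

61

Prim's algorithm from G:
Step 1: cheapest edge leaving the tree is G-H (4); add H.
Step 2: cheapest edge leaving the tree is E-H (4); add E.
Step 3: cheapest edge leaving the tree is E-F (10); add F.
Step 4: cheapest edge leaving the tree is D-G (12); add D.
Step 5: cheapest edge leaving the tree is C-G (17); add C.
Step 6: cheapest edge leaving the tree is B-C (14); add B.
MST edges: G-H, E-H, E-F, D-G, C-G, B-C; total weight 4+4+10+12+17+14 = 61.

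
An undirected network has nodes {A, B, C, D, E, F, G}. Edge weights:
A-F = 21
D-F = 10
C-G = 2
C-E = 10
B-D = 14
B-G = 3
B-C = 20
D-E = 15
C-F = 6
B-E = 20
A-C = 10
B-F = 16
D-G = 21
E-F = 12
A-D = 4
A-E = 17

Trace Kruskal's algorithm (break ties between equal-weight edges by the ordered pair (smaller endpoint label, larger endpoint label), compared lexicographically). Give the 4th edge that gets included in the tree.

Kruskal: consider edges lightest-first.
C-G (2): add. Components now {A} {B} {C,G} {D} {E} {F}
B-G (3): add. Components now {A} {B,C,G} {D} {E} {F}
A-D (4): add. Components now {A,D} {B,C,G} {E} {F}
C-F (6): add. Components now {A,D} {B,C,F,G} {E}
A-C (10): add. Components now {A,B,C,D,F,G} {E}
C-E (10): add. Components now {A,B,C,D,E,F,G}
The 4th edge added is C-F.

C-F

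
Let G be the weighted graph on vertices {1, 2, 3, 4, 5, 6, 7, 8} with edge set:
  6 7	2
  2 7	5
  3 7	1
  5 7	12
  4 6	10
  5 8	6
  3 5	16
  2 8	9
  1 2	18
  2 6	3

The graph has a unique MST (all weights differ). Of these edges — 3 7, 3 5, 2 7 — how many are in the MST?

1

Kruskal's algorithm — process edges by increasing weight (ties by edge label):
3 7 (1): add — endpoints in different components.
6 7 (2): add — endpoints in different components.
2 6 (3): add — endpoints in different components.
2 7 (5): skip — 2 and 7 already connected.
5 8 (6): add — endpoints in different components.
2 8 (9): add — endpoints in different components.
4 6 (10): add — endpoints in different components.
5 7 (12): skip — 5 and 7 already connected.
3 5 (16): skip — 3 and 5 already connected.
1 2 (18): add — endpoints in different components.
MST edge set: {3 7, 6 7, 2 6, 5 8, 2 8, 4 6, 1 2}.
Of the listed edges, {3 7} are in the MST → 1.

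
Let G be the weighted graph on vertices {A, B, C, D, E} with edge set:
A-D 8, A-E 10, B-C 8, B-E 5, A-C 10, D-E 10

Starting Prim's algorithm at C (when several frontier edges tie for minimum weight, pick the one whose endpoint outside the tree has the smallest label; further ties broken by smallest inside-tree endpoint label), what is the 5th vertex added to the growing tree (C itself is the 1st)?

D

Prim's algorithm from C:
Step 1: cheapest edge leaving the tree is B-C (8); add B.
Step 2: cheapest edge leaving the tree is B-E (5); add E.
Step 3: cheapest edge leaving the tree is A-C (10); add A.
Step 4: cheapest edge leaving the tree is A-D (8); add D.
Vertex order: C, B, E, A, D. The 5th vertex is D.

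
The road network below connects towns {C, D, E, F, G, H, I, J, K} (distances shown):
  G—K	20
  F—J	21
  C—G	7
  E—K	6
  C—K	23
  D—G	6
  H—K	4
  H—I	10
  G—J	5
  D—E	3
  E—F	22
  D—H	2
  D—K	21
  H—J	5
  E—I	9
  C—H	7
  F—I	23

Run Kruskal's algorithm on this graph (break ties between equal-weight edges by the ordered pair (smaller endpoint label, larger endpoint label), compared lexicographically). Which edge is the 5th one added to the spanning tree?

H-J

Sort edges by weight, then run Kruskal:
D—H (2): add — endpoints in different components.
D—E (3): add — endpoints in different components.
H—K (4): add — endpoints in different components.
G—J (5): add — endpoints in different components.
H—J (5): add — endpoints in different components.
D—G (6): skip — D and G already connected.
E—K (6): skip — E and K already connected.
C—G (7): add — endpoints in different components.
C—H (7): skip — C and H already connected.
E—I (9): add — endpoints in different components.
H—I (10): skip — H and I already connected.
G—K (20): skip — G and K already connected.
D—K (21): skip — D and K already connected.
F—J (21): add — endpoints in different components.
The 5th edge added is H—J.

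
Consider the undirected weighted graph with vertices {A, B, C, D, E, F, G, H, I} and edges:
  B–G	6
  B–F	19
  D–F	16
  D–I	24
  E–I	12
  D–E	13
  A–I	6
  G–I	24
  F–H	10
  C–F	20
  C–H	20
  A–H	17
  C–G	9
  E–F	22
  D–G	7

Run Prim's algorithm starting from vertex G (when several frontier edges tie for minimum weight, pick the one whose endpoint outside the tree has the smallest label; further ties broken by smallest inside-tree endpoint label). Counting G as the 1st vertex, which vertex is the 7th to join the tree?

A

Prim, starting at G.
Step 1: cheapest edge leaving the tree is B–G (6); add B.
Step 2: cheapest edge leaving the tree is D–G (7); add D.
Step 3: cheapest edge leaving the tree is C–G (9); add C.
Step 4: cheapest edge leaving the tree is D–E (13); add E.
Step 5: cheapest edge leaving the tree is E–I (12); add I.
Step 6: cheapest edge leaving the tree is A–I (6); add A.
Step 7: cheapest edge leaving the tree is D–F (16); add F.
Step 8: cheapest edge leaving the tree is F–H (10); add H.
Vertex order: G, B, D, C, E, I, A, F, H. The 7th vertex is A.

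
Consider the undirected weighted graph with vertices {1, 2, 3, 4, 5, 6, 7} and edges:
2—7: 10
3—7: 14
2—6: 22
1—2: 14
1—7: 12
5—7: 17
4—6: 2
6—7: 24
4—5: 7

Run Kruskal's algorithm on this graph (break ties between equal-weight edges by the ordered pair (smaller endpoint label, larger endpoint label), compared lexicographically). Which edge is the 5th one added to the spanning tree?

3-7

Kruskal: consider edges lightest-first.
4—6 (2): add — endpoints in different components.
4—5 (7): add — endpoints in different components.
2—7 (10): add — endpoints in different components.
1—7 (12): add — endpoints in different components.
1—2 (14): skip — 1 and 2 already connected.
3—7 (14): add — endpoints in different components.
5—7 (17): add — endpoints in different components.
The 5th edge added is 3—7.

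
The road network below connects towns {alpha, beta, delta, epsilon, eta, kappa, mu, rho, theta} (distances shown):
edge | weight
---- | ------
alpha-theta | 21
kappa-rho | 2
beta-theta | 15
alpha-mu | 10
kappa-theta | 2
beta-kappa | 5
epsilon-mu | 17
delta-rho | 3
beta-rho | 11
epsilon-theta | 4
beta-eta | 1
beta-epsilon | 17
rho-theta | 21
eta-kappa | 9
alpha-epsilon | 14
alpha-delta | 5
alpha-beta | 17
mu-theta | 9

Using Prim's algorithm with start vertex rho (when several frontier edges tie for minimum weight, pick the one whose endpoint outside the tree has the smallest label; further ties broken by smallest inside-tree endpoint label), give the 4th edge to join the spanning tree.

epsilon-theta

Prim's algorithm from rho:
Step 1: cheapest edge leaving the tree is kappa-rho (2); add kappa.
Step 2: cheapest edge leaving the tree is kappa-theta (2); add theta.
Step 3: cheapest edge leaving the tree is delta-rho (3); add delta.
Step 4: cheapest edge leaving the tree is epsilon-theta (4); add epsilon.
Step 5: cheapest edge leaving the tree is alpha-delta (5); add alpha.
Step 6: cheapest edge leaving the tree is beta-kappa (5); add beta.
Step 7: cheapest edge leaving the tree is beta-eta (1); add eta.
Step 8: cheapest edge leaving the tree is mu-theta (9); add mu.
The 4th edge added is epsilon-theta.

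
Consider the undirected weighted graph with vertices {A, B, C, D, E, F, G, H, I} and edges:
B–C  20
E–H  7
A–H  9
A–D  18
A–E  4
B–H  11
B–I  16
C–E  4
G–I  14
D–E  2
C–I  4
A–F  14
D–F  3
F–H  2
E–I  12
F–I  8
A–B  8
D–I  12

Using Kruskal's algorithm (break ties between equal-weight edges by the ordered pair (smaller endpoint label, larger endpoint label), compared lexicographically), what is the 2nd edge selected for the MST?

Kruskal: consider edges lightest-first.
D–E (2): add — endpoints in different components.
F–H (2): add — endpoints in different components.
D–F (3): add — endpoints in different components.
A–E (4): add — endpoints in different components.
C–E (4): add — endpoints in different components.
C–I (4): add — endpoints in different components.
E–H (7): skip — E and H already connected.
A–B (8): add — endpoints in different components.
F–I (8): skip — F and I already connected.
A–H (9): skip — A and H already connected.
B–H (11): skip — B and H already connected.
D–I (12): skip — D and I already connected.
E–I (12): skip — E and I already connected.
A–F (14): skip — A and F already connected.
G–I (14): add — endpoints in different components.
The 2nd edge added is F–H.

F-H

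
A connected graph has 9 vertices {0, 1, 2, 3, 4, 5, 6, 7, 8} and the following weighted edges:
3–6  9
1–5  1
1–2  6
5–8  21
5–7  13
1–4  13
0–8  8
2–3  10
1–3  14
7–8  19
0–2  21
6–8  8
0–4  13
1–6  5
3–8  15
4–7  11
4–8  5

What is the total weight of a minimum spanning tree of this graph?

53

Sort edges by weight, then run Kruskal:
1–5 (1): add — endpoints in different components.
1–6 (5): add — endpoints in different components.
4–8 (5): add — endpoints in different components.
1–2 (6): add — endpoints in different components.
0–8 (8): add — endpoints in different components.
6–8 (8): add — endpoints in different components.
3–6 (9): add — endpoints in different components.
2–3 (10): skip — 2 and 3 already connected.
4–7 (11): add — endpoints in different components.
MST edges: 1–5, 1–6, 4–8, 1–2, 0–8, 6–8, 3–6, 4–7; total weight 1+5+5+6+8+8+9+11 = 53.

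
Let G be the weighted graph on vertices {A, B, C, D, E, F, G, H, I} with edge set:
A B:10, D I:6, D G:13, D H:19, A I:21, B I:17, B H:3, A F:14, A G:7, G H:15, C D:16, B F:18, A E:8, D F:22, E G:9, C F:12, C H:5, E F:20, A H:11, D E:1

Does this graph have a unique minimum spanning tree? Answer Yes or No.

Kruskal's algorithm — process edges by increasing weight (ties by edge label):
D E (1): add — endpoints in different components.
B H (3): add — endpoints in different components.
C H (5): add — endpoints in different components.
D I (6): add — endpoints in different components.
A G (7): add — endpoints in different components.
A E (8): add — endpoints in different components.
E G (9): skip — E and G already connected.
A B (10): add — endpoints in different components.
A H (11): skip — A and H already connected.
C F (12): add — endpoints in different components.
Every non-tree edge has weight strictly greater than the heaviest edge on the tree path between its endpoints, so the MST is unique.

Yes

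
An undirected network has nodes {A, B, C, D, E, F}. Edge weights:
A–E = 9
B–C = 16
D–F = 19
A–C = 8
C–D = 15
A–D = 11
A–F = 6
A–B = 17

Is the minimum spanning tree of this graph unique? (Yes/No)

Yes

Kruskal: consider edges lightest-first.
A–F (6): add. Components now {A,F} {B} {C} {D} {E}
A–C (8): add. Components now {A,C,F} {B} {D} {E}
A–E (9): add. Components now {A,C,E,F} {B} {D}
A–D (11): add. Components now {A,C,D,E,F} {B}
C–D (15): skip — C and D already connected.
B–C (16): add. Components now {A,B,C,D,E,F}
Every non-tree edge has weight strictly greater than the heaviest edge on the tree path between its endpoints, so the MST is unique.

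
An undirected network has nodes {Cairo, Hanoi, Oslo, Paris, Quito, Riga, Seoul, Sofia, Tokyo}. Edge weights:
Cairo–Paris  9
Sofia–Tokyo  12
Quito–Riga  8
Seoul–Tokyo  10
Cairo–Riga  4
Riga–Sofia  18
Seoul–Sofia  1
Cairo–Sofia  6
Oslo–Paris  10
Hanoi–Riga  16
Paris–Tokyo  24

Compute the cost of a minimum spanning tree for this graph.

Kruskal's algorithm — process edges by increasing weight (ties by edge label):
Seoul–Sofia (1): add — endpoints in different components.
Cairo–Riga (4): add — endpoints in different components.
Cairo–Sofia (6): add — endpoints in different components.
Quito–Riga (8): add — endpoints in different components.
Cairo–Paris (9): add — endpoints in different components.
Oslo–Paris (10): add — endpoints in different components.
Seoul–Tokyo (10): add — endpoints in different components.
Sofia–Tokyo (12): skip — Sofia and Tokyo already connected.
Hanoi–Riga (16): add — endpoints in different components.
MST edges: Seoul–Sofia, Cairo–Riga, Cairo–Sofia, Quito–Riga, Cairo–Paris, Oslo–Paris, Seoul–Tokyo, Hanoi–Riga; total weight 1+4+6+8+9+10+10+16 = 64.

64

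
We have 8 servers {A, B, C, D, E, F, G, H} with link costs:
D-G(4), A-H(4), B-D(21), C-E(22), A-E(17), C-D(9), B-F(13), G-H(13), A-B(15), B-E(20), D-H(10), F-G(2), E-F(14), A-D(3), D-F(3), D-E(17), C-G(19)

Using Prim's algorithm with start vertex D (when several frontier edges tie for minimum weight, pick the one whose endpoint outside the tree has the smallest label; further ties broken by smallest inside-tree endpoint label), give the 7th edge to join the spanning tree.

E-F

Prim, starting at D.
Step 1: cheapest edge leaving the tree is A-D (3); add A.
Step 2: cheapest edge leaving the tree is D-F (3); add F.
Step 3: cheapest edge leaving the tree is F-G (2); add G.
Step 4: cheapest edge leaving the tree is A-H (4); add H.
Step 5: cheapest edge leaving the tree is C-D (9); add C.
Step 6: cheapest edge leaving the tree is B-F (13); add B.
Step 7: cheapest edge leaving the tree is E-F (14); add E.
The 7th edge added is E-F.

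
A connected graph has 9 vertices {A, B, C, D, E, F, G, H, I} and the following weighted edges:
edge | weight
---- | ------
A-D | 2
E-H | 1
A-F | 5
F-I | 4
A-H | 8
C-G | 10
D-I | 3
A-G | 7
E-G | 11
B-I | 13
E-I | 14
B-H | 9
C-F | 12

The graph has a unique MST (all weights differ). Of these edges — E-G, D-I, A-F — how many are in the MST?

1

Kruskal's algorithm — process edges by increasing weight (ties by edge label):
E-H (1): add — endpoints in different components.
A-D (2): add — endpoints in different components.
D-I (3): add — endpoints in different components.
F-I (4): add — endpoints in different components.
A-F (5): skip — A and F already connected.
A-G (7): add — endpoints in different components.
A-H (8): add — endpoints in different components.
B-H (9): add — endpoints in different components.
C-G (10): add — endpoints in different components.
MST edge set: {E-H, A-D, D-I, F-I, A-G, A-H, B-H, C-G}.
Of the listed edges, {D-I} are in the MST → 1.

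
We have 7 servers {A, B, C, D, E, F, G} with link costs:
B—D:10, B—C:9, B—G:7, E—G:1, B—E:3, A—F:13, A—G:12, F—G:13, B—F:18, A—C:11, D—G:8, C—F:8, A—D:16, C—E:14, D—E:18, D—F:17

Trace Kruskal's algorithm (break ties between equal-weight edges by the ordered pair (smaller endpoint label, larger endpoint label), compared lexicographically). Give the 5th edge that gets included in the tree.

Sort edges by weight, then run Kruskal:
E—G (1): add — endpoints in different components.
B—E (3): add — endpoints in different components.
B—G (7): skip — B and G already connected.
C—F (8): add — endpoints in different components.
D—G (8): add — endpoints in different components.
B—C (9): add — endpoints in different components.
B—D (10): skip — B and D already connected.
A—C (11): add — endpoints in different components.
The 5th edge added is B—C.

B-C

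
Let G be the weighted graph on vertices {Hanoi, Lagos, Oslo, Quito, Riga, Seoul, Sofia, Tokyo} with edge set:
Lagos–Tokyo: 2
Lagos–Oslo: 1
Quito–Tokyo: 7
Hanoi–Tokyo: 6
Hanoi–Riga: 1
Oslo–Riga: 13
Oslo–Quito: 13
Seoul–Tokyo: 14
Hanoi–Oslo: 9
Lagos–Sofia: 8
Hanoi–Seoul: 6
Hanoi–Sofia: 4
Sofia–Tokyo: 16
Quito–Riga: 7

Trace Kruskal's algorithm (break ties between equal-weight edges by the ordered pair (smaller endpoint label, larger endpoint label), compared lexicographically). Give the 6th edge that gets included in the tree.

Sort edges by weight, then run Kruskal:
Hanoi–Riga (1): add — endpoints in different components.
Lagos–Oslo (1): add — endpoints in different components.
Lagos–Tokyo (2): add — endpoints in different components.
Hanoi–Sofia (4): add — endpoints in different components.
Hanoi–Seoul (6): add — endpoints in different components.
Hanoi–Tokyo (6): add — endpoints in different components.
Quito–Riga (7): add — endpoints in different components.
The 6th edge added is Hanoi–Tokyo.

Hanoi-Tokyo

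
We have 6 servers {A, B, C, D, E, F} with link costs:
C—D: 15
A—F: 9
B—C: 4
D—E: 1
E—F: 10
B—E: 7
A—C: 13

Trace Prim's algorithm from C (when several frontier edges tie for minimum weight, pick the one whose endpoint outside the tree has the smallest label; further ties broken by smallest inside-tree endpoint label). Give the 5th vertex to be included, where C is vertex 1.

Grow the tree from C using Prim:
Step 1: frontier [B—C 4, A—C 13, C—D 15] → take B—C (4); add B.
Step 2: frontier [B—E 7, A—C 13, C—D 15] → take B—E (7); add E.
Step 3: frontier [A—C 13, C—D 15, D—E 1, E—F 10] → take D—E (1); add D.
Step 4: frontier [A—C 13, E—F 10] → take E—F (10); add F.
Step 5: frontier [A—C 13, A—F 9] → take A—F (9); add A.
Vertex order: C, B, E, D, F, A. The 5th vertex is F.

F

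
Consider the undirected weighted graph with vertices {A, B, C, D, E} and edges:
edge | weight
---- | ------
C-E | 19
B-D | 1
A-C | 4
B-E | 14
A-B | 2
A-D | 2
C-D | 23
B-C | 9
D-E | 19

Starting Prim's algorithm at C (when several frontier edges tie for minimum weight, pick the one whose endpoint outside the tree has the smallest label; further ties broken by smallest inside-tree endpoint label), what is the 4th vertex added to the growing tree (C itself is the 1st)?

Prim's algorithm from C:
Step 1: cheapest edge leaving the tree is A-C (4); add A.
Step 2: cheapest edge leaving the tree is A-B (2); add B.
Step 3: cheapest edge leaving the tree is B-D (1); add D.
Step 4: cheapest edge leaving the tree is B-E (14); add E.
Vertex order: C, A, B, D, E. The 4th vertex is D.

D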